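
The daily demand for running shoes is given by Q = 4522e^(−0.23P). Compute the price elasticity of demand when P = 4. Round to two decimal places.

-0.92

At P = 4, Q = 1802.103.
dQ/dP = −0.23·4522e^(−0.23P) = −0.23Q = -414.484.
ε = (dQ/dP)(P/Q) = (-414.484)(4/1802.103).
|ε| < 1, so demand is inelastic at this price.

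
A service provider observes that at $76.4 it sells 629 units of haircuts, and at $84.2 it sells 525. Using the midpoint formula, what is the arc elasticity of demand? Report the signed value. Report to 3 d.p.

ΔQ = 525 − 629 = -104; ΔP = 84.2 − 76.4 = 7.8.
Midpoints: P̄ = 80.30, Q̄ = 577.0.
ε = (ΔQ/ΔP)(P̄/Q̄) = (-104/7.8)(80.30/577.0).

-1.856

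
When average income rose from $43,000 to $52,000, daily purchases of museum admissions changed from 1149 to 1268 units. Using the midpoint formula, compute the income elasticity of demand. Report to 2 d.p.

0.52

ΔQ = 119, ΔI = 9000. Midpoints: Ī = 47,500, Q̄ = 1208.5.
ε_I = (ΔQ/ΔI)(Ī/Q̄) = (119/9000)(47500/1208.5).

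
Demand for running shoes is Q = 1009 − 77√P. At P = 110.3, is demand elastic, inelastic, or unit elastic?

Q = 200.317, dQ/dP = -3.666.
ε = (dQ/dP)(P/Q) ≈ -2.019.
|ε| = 2.02 > 1.

elastic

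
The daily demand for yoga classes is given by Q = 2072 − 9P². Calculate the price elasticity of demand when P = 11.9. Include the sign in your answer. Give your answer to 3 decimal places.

-3.196

At P = 11.9, Q = 797.510.
dQ/dP = −18P = -214.200.
ε = (dQ/dP)(P/Q) = (-214.200)(11.9/797.510).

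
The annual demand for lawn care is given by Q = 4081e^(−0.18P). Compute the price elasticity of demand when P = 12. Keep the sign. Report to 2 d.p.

-2.16

At P = 12, Q = 470.642.
dQ/dP = −0.18·4081e^(−0.18P) = −0.18Q = -84.716.
ε = (dQ/dP)(P/Q) = (-84.716)(12/470.642).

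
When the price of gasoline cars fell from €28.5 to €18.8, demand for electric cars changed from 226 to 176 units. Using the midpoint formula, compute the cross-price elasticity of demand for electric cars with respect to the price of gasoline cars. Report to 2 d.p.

0.61

ΔQ_x = 176 − 226 = -50; ΔP_y = 18.8 − 28.5 = -9.7.
Midpoints: P̄_y = 23.65, Q̄_x = 201.0.
ε_xy = (ΔQ_x/ΔP_y)(P̄_y/Q̄_x) = (-50/-9.7)(23.65/201.0).
ε_xy > 0, so the goods are substitutes.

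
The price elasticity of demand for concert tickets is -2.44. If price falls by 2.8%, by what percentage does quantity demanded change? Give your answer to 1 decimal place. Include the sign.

%ΔQ ≈ ε × %ΔP = (-2.44)(-2.8%) = 6.83%.

6.8%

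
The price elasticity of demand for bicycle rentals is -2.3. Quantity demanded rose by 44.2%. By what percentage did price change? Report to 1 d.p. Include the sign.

%ΔP ≈ %ΔQ / ε = (44.2%)/(-2.3) = -19.22%.

-19.2%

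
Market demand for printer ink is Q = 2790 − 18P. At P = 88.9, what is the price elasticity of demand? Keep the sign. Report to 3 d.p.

At P = 88.9, Q = 1189.800.
dQ/dP = −18.
ε = (dQ/dP)(P/Q) = (-18)(88.9/1189.800).
|ε| > 1, so demand is elastic at this price.

-1.345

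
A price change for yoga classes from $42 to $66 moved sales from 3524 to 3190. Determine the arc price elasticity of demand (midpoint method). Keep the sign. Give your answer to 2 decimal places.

ΔQ = 3190 − 3524 = -334; ΔP = 66 − 42 = 24.
Midpoints: P̄ = 54.00, Q̄ = 3357.0.
ε = (ΔQ/ΔP)(P̄/Q̄) = (-334/24)(54.00/3357.0).

-0.22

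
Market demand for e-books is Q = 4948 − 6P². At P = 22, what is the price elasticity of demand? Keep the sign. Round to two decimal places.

At P = 22, Q = 2044.
dQ/dP = −12P = -264.
ε = (dQ/dP)(P/Q) = (-264)(22/2044).

-2.84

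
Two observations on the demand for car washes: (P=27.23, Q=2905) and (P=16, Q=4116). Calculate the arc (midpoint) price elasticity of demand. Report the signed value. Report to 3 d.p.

-0.664

ΔQ = 4116 − 2905 = 1211; ΔP = 16 − 27.23 = -11.23.
Midpoints: P̄ = 21.62, Q̄ = 3510.5.
ε = (ΔQ/ΔP)(P̄/Q̄) = (1211/-11.23)(21.62/3510.5).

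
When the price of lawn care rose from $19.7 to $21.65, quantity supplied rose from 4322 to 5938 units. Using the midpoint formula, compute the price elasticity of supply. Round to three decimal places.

ΔQ = 5938 − 4322 = 1616; ΔP = 21.65 − 19.7 = 1.95.
Midpoints: P̄ = 20.67, Q̄ = 5130.0.
ε_s = (ΔQ/ΔP)(P̄/Q̄) = (1616/1.95)(20.67/5130.0).

3.340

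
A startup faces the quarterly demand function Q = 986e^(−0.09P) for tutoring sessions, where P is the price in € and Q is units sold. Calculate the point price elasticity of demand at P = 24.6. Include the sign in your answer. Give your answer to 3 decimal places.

At P = 24.6, Q = 107.733.
dQ/dP = −0.09·986e^(−0.09P) = −0.09Q = -9.696.
ε = (dQ/dP)(P/Q) = (-9.696)(24.6/107.733).

-2.214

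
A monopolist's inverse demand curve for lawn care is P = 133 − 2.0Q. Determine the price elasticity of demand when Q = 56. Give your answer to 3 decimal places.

-0.188

At Q = 56, P = 133 − 2.0(56) = 21.00.
dP/dQ = −2.0, so dQ/dP = 1/(−2.0) = -0.500.
ε = (dQ/dP)(P/Q) = (-0.500)(21.00/56).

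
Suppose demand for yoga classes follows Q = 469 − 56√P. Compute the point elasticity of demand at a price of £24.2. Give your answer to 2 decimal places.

-0.71

At P = 24.2, Q = 193.516.
dQ/dP = −56/(2√P) = -5.692.
ε = (dQ/dP)(P/Q) = (-5.692)(24.2/193.516).
|ε| < 1, so demand is inelastic at this price.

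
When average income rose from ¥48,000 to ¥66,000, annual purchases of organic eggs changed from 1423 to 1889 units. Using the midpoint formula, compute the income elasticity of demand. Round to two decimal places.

0.89

ΔQ = 466, ΔI = 18000. Midpoints: Ī = 57,000, Q̄ = 1656.0.
ε_I = (ΔQ/ΔI)(Ī/Q̄) = (466/18000)(57000/1656.0).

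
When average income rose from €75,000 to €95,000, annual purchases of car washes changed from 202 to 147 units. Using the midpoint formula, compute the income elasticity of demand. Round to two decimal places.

-1.34

ΔQ = -55, ΔI = 20000. Midpoints: Ī = 85,000, Q̄ = 174.5.
ε_I = (ΔQ/ΔI)(Ī/Q̄) = (-55/20000)(85000/174.5).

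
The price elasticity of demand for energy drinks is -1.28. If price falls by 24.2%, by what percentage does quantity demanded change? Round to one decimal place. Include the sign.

31.0%

%ΔQ ≈ ε × %ΔP = (-1.28)(-24.2%) = 30.98%.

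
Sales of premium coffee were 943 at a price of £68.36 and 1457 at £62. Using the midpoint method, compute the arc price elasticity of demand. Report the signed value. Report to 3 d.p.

ΔQ = 1457 − 943 = 514; ΔP = 62 − 68.36 = -6.36.
Midpoints: P̄ = 65.18, Q̄ = 1200.0.
ε = (ΔQ/ΔP)(P̄/Q̄) = (514/-6.36)(65.18/1200.0).

-4.390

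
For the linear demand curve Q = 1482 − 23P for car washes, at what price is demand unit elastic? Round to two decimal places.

32.22

For linear demand Q = a − bP, ε = −bP/(a − bP). |ε| = 1 when bP = a − bP, i.e. P = a/(2b).
P = 1482/(2·23) = 1482/46 = 32.2174.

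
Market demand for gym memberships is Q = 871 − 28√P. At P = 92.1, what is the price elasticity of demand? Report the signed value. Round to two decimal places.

At P = 92.1, Q = 602.288.
dQ/dP = −28/(2√P) = -1.459.
ε = (dQ/dP)(P/Q) = (-1.459)(92.1/602.288).
|ε| < 1, so demand is inelastic at this price.

-0.22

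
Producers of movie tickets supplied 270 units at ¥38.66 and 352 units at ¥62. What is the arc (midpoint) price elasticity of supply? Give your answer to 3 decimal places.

ΔQ = 352 − 270 = 82; ΔP = 62 − 38.66 = 23.34.
Midpoints: P̄ = 50.33, Q̄ = 311.0.
ε_s = (ΔQ/ΔP)(P̄/Q̄) = (82/23.34)(50.33/311.0).

0.569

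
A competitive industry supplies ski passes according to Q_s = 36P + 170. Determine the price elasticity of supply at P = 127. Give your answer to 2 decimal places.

At P = 127, Q_s = 4742.
dQ_s/dP = 36.
ε_s = (dQ_s/dP)(P/Q_s) = (36)(127/4742).

0.96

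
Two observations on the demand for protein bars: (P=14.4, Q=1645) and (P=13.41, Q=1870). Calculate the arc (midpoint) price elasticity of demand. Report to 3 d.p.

-1.798

ΔQ = 1870 − 1645 = 225; ΔP = 13.41 − 14.4 = -0.99.
Midpoints: P̄ = 13.91, Q̄ = 1757.5.
ε = (ΔQ/ΔP)(P̄/Q̄) = (225/-0.99)(13.91/1757.5).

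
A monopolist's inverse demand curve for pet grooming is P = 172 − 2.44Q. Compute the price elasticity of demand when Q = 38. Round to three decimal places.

-0.855

At Q = 38, P = 172 − 2.44(38) = 79.28.
dP/dQ = −2.44, so dQ/dP = 1/(−2.44) = -0.410.
ε = (dQ/dP)(P/Q) = (-0.410)(79.28/38).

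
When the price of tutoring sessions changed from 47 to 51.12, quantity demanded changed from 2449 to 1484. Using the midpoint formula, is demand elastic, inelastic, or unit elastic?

Arc ε ≈ -5.843.
|ε| = 5.84 > 1.

elastic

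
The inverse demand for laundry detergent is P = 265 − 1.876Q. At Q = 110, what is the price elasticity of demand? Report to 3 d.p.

-0.284

At Q = 110, P = 265 − 1.876(110) = 58.64.
dP/dQ = −1.876, so dQ/dP = 1/(−1.876) = -0.533.
ε = (dQ/dP)(P/Q) = (-0.533)(58.64/110).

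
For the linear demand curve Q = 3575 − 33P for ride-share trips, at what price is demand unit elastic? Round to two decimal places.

For linear demand Q = a − bP, ε = −bP/(a − bP). |ε| = 1 when bP = a − bP, i.e. P = a/(2b).
P = 3575/(2·33) = 3575/66 = 54.1667.

54.17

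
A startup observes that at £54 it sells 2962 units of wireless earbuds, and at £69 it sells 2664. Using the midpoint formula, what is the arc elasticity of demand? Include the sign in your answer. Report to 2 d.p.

-0.43

ΔQ = 2664 − 2962 = -298; ΔP = 69 − 54 = 15.
Midpoints: P̄ = 61.50, Q̄ = 2813.0.
ε = (ΔQ/ΔP)(P̄/Q̄) = (-298/15)(61.50/2813.0).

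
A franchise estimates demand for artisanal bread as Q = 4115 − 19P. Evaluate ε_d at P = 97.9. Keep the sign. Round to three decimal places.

At P = 97.9, Q = 2254.900.
dQ/dP = −19.
ε = (dQ/dP)(P/Q) = (-19)(97.9/2254.900).

-0.825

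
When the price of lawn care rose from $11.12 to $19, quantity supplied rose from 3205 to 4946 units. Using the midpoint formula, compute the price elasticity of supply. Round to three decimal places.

0.816

ΔQ = 4946 − 3205 = 1741; ΔP = 19 − 11.12 = 7.88.
Midpoints: P̄ = 15.06, Q̄ = 4075.5.
ε_s = (ΔQ/ΔP)(P̄/Q̄) = (1741/7.88)(15.06/4075.5).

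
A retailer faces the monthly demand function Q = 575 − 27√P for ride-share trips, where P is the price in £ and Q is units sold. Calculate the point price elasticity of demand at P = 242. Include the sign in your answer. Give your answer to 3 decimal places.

At P = 242, Q = 154.979.
dQ/dP = −27/(2√P) = -0.868.
ε = (dQ/dP)(P/Q) = (-0.868)(242/154.979).

-1.355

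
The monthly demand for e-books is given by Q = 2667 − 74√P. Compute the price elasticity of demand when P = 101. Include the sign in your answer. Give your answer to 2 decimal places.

-0.19

At P = 101, Q = 1923.309.
dQ/dP = −74/(2√P) = -3.682.
ε = (dQ/dP)(P/Q) = (-3.682)(101/1923.309).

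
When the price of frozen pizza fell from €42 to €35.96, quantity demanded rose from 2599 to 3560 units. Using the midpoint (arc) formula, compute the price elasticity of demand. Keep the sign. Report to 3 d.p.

ΔQ = 3560 − 2599 = 961; ΔP = 35.96 − 42 = -6.04.
Midpoints: P̄ = 38.98, Q̄ = 3079.5.
ε = (ΔQ/ΔP)(P̄/Q̄) = (961/-6.04)(38.98/3079.5).

-2.014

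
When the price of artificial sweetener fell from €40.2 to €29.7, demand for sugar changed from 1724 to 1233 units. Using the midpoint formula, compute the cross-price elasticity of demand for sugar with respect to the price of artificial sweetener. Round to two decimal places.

1.11

ΔQ_x = 1233 − 1724 = -491; ΔP_y = 29.7 − 40.2 = -10.5.
Midpoints: P̄_y = 34.95, Q̄_x = 1478.5.
ε_xy = (ΔQ_x/ΔP_y)(P̄_y/Q̄_x) = (-491/-10.5)(34.95/1478.5).
ε_xy > 0, so the goods are substitutes.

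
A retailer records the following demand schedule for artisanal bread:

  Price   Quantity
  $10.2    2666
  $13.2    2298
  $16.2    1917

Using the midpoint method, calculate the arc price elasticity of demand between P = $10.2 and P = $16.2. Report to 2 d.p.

-0.72

At P = 10.2, Q = 2666; at P = 16.2, Q = 1917.
ΔQ = -749, ΔP = 6.0. Midpoints: P̄ = 13.20, Q̄ = 2291.5.
ε = (ΔQ/ΔP)(P̄/Q̄) = (-749/6.0)(13.20/2291.5).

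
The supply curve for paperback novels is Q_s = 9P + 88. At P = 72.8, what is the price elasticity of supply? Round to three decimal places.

At P = 72.8, Q_s = 743.20.
dQ_s/dP = 9.
ε_s = (dQ_s/dP)(P/Q_s) = (9)(72.8/743.20).

0.882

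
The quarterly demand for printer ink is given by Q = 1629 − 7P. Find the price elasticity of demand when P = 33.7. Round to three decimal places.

At P = 33.7, Q = 1393.100.
dQ/dP = −7.
ε = (dQ/dP)(P/Q) = (-7)(33.7/1393.100).

-0.169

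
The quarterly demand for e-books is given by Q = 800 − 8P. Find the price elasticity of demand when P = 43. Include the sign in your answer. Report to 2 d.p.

At P = 43, Q = 456.
dQ/dP = −8.
ε = (dQ/dP)(P/Q) = (-8)(43/456).

-0.75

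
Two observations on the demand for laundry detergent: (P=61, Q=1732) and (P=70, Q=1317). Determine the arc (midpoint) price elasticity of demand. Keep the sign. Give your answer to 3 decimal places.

ΔQ = 1317 − 1732 = -415; ΔP = 70 − 61 = 9.
Midpoints: P̄ = 65.50, Q̄ = 1524.5.
ε = (ΔQ/ΔP)(P̄/Q̄) = (-415/9)(65.50/1524.5).

-1.981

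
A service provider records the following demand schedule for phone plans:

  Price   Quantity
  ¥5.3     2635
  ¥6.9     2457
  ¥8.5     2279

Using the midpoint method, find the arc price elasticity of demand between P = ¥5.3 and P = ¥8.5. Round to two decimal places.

-0.31

At P = 5.3, Q = 2635; at P = 8.5, Q = 2279.
ΔQ = -356, ΔP = 3.2. Midpoints: P̄ = 6.90, Q̄ = 2457.0.
ε = (ΔQ/ΔP)(P̄/Q̄) = (-356/3.2)(6.90/2457.0).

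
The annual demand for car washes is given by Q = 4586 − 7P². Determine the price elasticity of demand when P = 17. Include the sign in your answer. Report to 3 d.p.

-1.579

At P = 17, Q = 2563.
dQ/dP = −14P = -238.
ε = (dQ/dP)(P/Q) = (-238)(17/2563).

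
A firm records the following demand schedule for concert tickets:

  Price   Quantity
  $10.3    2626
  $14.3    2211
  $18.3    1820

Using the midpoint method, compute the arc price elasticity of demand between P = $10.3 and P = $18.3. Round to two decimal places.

At P = 10.3, Q = 2626; at P = 18.3, Q = 1820.
ΔQ = -806, ΔP = 8.0. Midpoints: P̄ = 14.30, Q̄ = 2223.0.
ε = (ΔQ/ΔP)(P̄/Q̄) = (-806/8.0)(14.30/2223.0).

-0.65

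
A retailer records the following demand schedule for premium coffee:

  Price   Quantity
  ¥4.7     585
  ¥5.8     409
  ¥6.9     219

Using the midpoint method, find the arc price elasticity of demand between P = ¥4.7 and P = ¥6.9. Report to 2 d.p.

At P = 4.7, Q = 585; at P = 6.9, Q = 219.
ΔQ = -366, ΔP = 2.2. Midpoints: P̄ = 5.80, Q̄ = 402.0.
ε = (ΔQ/ΔP)(P̄/Q̄) = (-366/2.2)(5.80/402.0).

-2.40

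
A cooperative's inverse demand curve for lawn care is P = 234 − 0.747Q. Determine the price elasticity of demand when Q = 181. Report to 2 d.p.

-0.73

At Q = 181, P = 234 − 0.747(181) = 98.79.
dP/dQ = −0.747, so dQ/dP = 1/(−0.747) = -1.339.
ε = (dQ/dP)(P/Q) = (-1.339)(98.79/181).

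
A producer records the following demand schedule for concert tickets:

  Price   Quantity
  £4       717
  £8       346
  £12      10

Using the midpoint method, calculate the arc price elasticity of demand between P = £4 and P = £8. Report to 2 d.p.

-1.05

At P = 4, Q = 717; at P = 8, Q = 346.
ΔQ = -371, ΔP = 4. Midpoints: P̄ = 6.00, Q̄ = 531.5.
ε = (ΔQ/ΔP)(P̄/Q̄) = (-371/4)(6.00/531.5).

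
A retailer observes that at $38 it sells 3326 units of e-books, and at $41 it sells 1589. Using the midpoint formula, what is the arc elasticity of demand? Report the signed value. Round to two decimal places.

-9.31

ΔQ = 1589 − 3326 = -1737; ΔP = 41 − 38 = 3.
Midpoints: P̄ = 39.50, Q̄ = 2457.5.
ε = (ΔQ/ΔP)(P̄/Q̄) = (-1737/3)(39.50/2457.5).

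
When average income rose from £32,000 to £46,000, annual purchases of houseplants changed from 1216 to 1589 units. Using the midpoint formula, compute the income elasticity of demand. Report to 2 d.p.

ΔQ = 373, ΔI = 14000. Midpoints: Ī = 39,000, Q̄ = 1402.5.
ε_I = (ΔQ/ΔI)(Ī/Q̄) = (373/14000)(39000/1402.5).
ε_I > 0, so the good is normal.

0.74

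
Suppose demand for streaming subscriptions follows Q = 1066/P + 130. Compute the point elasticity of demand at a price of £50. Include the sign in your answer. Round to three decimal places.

At P = 50, Q = 151.320.
dQ/dP = −1066/P² = -0.426.
ε = (dQ/dP)(P/Q) = (-0.426)(50/151.320).

-0.141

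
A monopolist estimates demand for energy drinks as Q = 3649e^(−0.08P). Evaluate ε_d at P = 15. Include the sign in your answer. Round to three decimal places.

-1.200

At P = 15, Q = 1099.058.
dQ/dP = −0.08·3649e^(−0.08P) = −0.08Q = -87.925.
ε = (dQ/dP)(P/Q) = (-87.925)(15/1099.058).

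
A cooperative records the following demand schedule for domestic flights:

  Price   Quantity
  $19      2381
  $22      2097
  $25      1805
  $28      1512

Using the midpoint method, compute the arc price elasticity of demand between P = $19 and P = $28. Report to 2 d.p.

At P = 19, Q = 2381; at P = 28, Q = 1512.
ΔQ = -869, ΔP = 9. Midpoints: P̄ = 23.50, Q̄ = 1946.5.
ε = (ΔQ/ΔP)(P̄/Q̄) = (-869/9)(23.50/1946.5).

-1.17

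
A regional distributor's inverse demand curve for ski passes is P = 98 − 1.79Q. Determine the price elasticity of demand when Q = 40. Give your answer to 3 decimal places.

At Q = 40, P = 98 − 1.79(40) = 26.40.
dP/dQ = −1.79, so dQ/dP = 1/(−1.79) = -0.559.
ε = (dQ/dP)(P/Q) = (-0.559)(26.40/40).

-0.369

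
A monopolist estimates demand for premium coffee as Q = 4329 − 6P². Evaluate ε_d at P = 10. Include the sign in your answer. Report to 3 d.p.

At P = 10, Q = 3729.
dQ/dP = −12P = -120.
ε = (dQ/dP)(P/Q) = (-120)(10/3729).

-0.322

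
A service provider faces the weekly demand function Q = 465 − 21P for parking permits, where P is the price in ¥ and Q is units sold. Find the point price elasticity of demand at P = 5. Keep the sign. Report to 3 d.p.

At P = 5, Q = 360.
dQ/dP = −21.
ε = (dQ/dP)(P/Q) = (-21)(5/360).
|ε| < 1, so demand is inelastic at this price.

-0.292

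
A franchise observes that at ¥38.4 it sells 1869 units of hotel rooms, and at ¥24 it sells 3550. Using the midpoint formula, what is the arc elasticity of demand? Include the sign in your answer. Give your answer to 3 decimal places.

-1.344

ΔQ = 3550 − 1869 = 1681; ΔP = 24 − 38.4 = -14.4.
Midpoints: P̄ = 31.20, Q̄ = 2709.5.
ε = (ΔQ/ΔP)(P̄/Q̄) = (1681/-14.4)(31.20/2709.5).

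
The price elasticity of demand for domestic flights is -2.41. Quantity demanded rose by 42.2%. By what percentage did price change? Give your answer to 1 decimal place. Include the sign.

%ΔP ≈ %ΔQ / ε = (42.2%)/(-2.41) = -17.51%.

-17.5%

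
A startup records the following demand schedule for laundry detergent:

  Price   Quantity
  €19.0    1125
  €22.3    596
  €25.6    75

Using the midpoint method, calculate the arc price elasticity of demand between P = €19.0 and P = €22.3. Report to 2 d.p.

At P = 19.0, Q = 1125; at P = 22.3, Q = 596.
ΔQ = -529, ΔP = 3.3. Midpoints: P̄ = 20.65, Q̄ = 860.5.
ε = (ΔQ/ΔP)(P̄/Q̄) = (-529/3.3)(20.65/860.5).

-3.85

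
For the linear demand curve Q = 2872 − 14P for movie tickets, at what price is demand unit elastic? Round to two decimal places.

For linear demand Q = a − bP, ε = −bP/(a − bP). |ε| = 1 when bP = a − bP, i.e. P = a/(2b).
P = 2872/(2·14) = 2872/28 = 102.5714.

102.57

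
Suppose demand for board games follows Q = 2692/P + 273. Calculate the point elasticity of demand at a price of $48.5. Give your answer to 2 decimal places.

-0.17

At P = 48.5, Q = 328.505.
dQ/dP = −2692/P² = -1.144.
ε = (dQ/dP)(P/Q) = (-1.144)(48.5/328.505).
|ε| < 1, so demand is inelastic at this price.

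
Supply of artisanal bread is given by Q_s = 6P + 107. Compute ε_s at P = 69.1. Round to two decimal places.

At P = 69.1, Q_s = 521.60.
dQ_s/dP = 6.
ε_s = (dQ_s/dP)(P/Q_s) = (6)(69.1/521.60).

0.79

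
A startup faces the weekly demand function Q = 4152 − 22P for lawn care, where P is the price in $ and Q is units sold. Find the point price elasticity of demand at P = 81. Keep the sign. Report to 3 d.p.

At P = 81, Q = 2370.
dQ/dP = −22.
ε = (dQ/dP)(P/Q) = (-22)(81/2370).
|ε| < 1, so demand is inelastic at this price.

-0.752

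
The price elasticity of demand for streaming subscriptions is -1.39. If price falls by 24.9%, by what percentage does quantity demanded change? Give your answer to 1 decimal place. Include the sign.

34.6%

%ΔQ ≈ ε × %ΔP = (-1.39)(-24.9%) = 34.61%.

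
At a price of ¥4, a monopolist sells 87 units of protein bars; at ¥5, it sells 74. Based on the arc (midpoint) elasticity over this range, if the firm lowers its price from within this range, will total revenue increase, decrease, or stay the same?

Arc ε = (-13/1)(4.50/80.5) ≈ -0.727.
|ε| = 0.73 < 1, so demand is inelastic. A price cut therefore reduces total revenue.

decrease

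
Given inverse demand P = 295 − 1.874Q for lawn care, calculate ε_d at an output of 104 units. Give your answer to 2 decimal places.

At Q = 104, P = 295 − 1.874(104) = 100.10.
dP/dQ = −1.874, so dQ/dP = 1/(−1.874) = -0.534.
ε = (dQ/dP)(P/Q) = (-0.534)(100.10/104).

-0.51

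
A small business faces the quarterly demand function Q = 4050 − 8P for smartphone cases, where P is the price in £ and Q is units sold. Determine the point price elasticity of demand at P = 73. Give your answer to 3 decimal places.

-0.168

At P = 73, Q = 3466.
dQ/dP = −8.
ε = (dQ/dP)(P/Q) = (-8)(73/3466).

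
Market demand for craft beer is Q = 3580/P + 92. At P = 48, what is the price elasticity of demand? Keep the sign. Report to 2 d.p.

At P = 48, Q = 166.583.
dQ/dP = −3580/P² = -1.554.
ε = (dQ/dP)(P/Q) = (-1.554)(48/166.583).

-0.45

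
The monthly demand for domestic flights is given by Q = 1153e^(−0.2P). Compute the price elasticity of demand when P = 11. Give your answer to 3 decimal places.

At P = 11, Q = 127.756.
dQ/dP = −0.2·1153e^(−0.2P) = −0.2Q = -25.551.
ε = (dQ/dP)(P/Q) = (-25.551)(11/127.756).

-2.200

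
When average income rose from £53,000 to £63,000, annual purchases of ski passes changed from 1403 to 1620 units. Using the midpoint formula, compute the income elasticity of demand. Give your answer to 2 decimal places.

0.83

ΔQ = 217, ΔI = 10000. Midpoints: Ī = 58,000, Q̄ = 1511.5.
ε_I = (ΔQ/ΔI)(Ī/Q̄) = (217/10000)(58000/1511.5).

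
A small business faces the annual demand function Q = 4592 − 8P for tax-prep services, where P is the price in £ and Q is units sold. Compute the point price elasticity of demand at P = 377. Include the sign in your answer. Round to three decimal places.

-1.914

At P = 377, Q = 1576.
dQ/dP = −8.
ε = (dQ/dP)(P/Q) = (-8)(377/1576).
|ε| > 1, so demand is elastic at this price.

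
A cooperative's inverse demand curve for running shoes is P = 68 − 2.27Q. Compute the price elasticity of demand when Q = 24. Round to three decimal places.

At Q = 24, P = 68 − 2.27(24) = 13.52.
dP/dQ = −2.27, so dQ/dP = 1/(−2.27) = -0.441.
ε = (dQ/dP)(P/Q) = (-0.441)(13.52/24).

-0.248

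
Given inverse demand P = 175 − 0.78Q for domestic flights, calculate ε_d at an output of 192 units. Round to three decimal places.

At Q = 192, P = 175 − 0.78(192) = 25.24.
dP/dQ = −0.78, so dQ/dP = 1/(−0.78) = -1.282.
ε = (dQ/dP)(P/Q) = (-1.282)(25.24/192).

-0.169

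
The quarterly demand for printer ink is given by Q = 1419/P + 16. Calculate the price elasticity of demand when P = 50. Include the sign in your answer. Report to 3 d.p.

-0.639

At P = 50, Q = 44.380.
dQ/dP = −1419/P² = -0.568.
ε = (dQ/dP)(P/Q) = (-0.568)(50/44.380).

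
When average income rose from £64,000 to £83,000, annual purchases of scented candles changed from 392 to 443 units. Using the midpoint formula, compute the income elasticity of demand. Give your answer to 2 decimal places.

0.47

ΔQ = 51, ΔI = 19000. Midpoints: Ī = 73,500, Q̄ = 417.5.
ε_I = (ΔQ/ΔI)(Ī/Q̄) = (51/19000)(73500/417.5).
ε_I > 0, so the good is normal.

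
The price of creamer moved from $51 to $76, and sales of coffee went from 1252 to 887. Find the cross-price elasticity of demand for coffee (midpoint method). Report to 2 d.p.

-0.87

ΔQ_x = 887 − 1252 = -365; ΔP_y = 76 − 51 = 25.
Midpoints: P̄_y = 63.50, Q̄_x = 1069.5.
ε_xy = (ΔQ_x/ΔP_y)(P̄_y/Q̄_x) = (-365/25)(63.50/1069.5).
ε_xy < 0, so the goods are complements.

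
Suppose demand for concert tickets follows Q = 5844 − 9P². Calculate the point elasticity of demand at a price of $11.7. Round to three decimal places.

At P = 11.7, Q = 4611.990.
dQ/dP = −18P = -210.600.
ε = (dQ/dP)(P/Q) = (-210.600)(11.7/4611.990).
|ε| < 1, so demand is inelastic at this price.

-0.534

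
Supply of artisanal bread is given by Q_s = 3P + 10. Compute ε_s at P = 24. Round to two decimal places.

0.88

At P = 24, Q_s = 82.
dQ_s/dP = 3.
ε_s = (dQ_s/dP)(P/Q_s) = (3)(24/82).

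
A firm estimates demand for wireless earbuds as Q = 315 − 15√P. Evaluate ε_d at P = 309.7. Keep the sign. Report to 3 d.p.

-2.587

At P = 309.7, Q = 51.026.
dQ/dP = −15/(2√P) = -0.426.
ε = (dQ/dP)(P/Q) = (-0.426)(309.7/51.026).
|ε| > 1, so demand is elastic at this price.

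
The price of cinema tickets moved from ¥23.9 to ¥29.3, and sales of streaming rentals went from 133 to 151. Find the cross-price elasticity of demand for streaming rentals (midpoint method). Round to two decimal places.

0.62

ΔQ_x = 151 − 133 = 18; ΔP_y = 29.3 − 23.9 = 5.4.
Midpoints: P̄_y = 26.60, Q̄_x = 142.0.
ε_xy = (ΔQ_x/ΔP_y)(P̄_y/Q̄_x) = (18/5.4)(26.60/142.0).
ε_xy > 0, so the goods are substitutes.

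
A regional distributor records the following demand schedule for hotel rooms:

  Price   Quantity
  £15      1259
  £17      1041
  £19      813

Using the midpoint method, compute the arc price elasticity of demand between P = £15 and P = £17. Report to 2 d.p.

At P = 15, Q = 1259; at P = 17, Q = 1041.
ΔQ = -218, ΔP = 2. Midpoints: P̄ = 16.00, Q̄ = 1150.0.
ε = (ΔQ/ΔP)(P̄/Q̄) = (-218/2)(16.00/1150.0).

-1.52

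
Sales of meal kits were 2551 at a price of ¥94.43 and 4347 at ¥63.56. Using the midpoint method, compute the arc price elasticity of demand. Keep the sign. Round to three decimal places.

-1.333

ΔQ = 4347 − 2551 = 1796; ΔP = 63.56 − 94.43 = -30.87.
Midpoints: P̄ = 79.00, Q̄ = 3449.0.
ε = (ΔQ/ΔP)(P̄/Q̄) = (1796/-30.87)(79.00/3449.0).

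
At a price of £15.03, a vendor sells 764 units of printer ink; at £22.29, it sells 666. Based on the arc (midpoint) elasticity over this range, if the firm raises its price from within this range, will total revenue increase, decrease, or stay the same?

Arc ε = (-98/7.26)(18.66/715.0) ≈ -0.352.
|ε| = 0.35 < 1, so demand is inelastic. A price rise therefore raises total revenue.

increase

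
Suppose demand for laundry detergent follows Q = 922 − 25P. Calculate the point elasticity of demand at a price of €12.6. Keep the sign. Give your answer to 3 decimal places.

At P = 12.6, Q = 607.
dQ/dP = −25.
ε = (dQ/dP)(P/Q) = (-25)(12.6/607).

-0.519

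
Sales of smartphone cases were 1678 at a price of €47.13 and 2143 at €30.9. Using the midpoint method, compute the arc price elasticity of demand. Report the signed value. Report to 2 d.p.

-0.59

ΔQ = 2143 − 1678 = 465; ΔP = 30.9 − 47.13 = -16.23.
Midpoints: P̄ = 39.02, Q̄ = 1910.5.
ε = (ΔQ/ΔP)(P̄/Q̄) = (465/-16.23)(39.02/1910.5).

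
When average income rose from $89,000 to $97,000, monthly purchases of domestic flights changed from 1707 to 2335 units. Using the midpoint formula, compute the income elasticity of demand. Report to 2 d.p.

3.61

ΔQ = 628, ΔI = 8000. Midpoints: Ī = 93,000, Q̄ = 2021.0.
ε_I = (ΔQ/ΔI)(Ī/Q̄) = (628/8000)(93000/2021.0).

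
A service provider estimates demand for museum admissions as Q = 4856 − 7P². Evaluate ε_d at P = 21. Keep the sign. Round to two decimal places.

At P = 21, Q = 1769.
dQ/dP = −14P = -294.
ε = (dQ/dP)(P/Q) = (-294)(21/1769).

-3.49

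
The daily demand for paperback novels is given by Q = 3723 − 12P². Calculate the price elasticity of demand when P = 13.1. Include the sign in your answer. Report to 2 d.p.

-2.48

At P = 13.1, Q = 1663.680.
dQ/dP = −24P = -314.400.
ε = (dQ/dP)(P/Q) = (-314.400)(13.1/1663.680).
|ε| > 1, so demand is elastic at this price.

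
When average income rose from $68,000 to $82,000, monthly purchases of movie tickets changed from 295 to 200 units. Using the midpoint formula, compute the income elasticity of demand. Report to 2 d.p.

ΔQ = -95, ΔI = 14000. Midpoints: Ī = 75,000, Q̄ = 247.5.
ε_I = (ΔQ/ΔI)(Ī/Q̄) = (-95/14000)(75000/247.5).

-2.06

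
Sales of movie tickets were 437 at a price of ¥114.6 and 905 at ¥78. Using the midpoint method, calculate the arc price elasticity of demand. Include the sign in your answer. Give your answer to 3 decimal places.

ΔQ = 905 − 437 = 468; ΔP = 78 − 114.6 = -36.6.
Midpoints: P̄ = 96.30, Q̄ = 671.0.
ε = (ΔQ/ΔP)(P̄/Q̄) = (468/-36.6)(96.30/671.0).

-1.835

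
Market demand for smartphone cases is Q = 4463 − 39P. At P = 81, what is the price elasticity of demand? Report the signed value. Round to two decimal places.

-2.42

At P = 81, Q = 1304.
dQ/dP = −39.
ε = (dQ/dP)(P/Q) = (-39)(81/1304).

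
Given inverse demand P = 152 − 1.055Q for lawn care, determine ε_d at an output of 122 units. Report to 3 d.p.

-0.181

At Q = 122, P = 152 − 1.055(122) = 23.29.
dP/dQ = −1.055, so dQ/dP = 1/(−1.055) = -0.948.
ε = (dQ/dP)(P/Q) = (-0.948)(23.29/122).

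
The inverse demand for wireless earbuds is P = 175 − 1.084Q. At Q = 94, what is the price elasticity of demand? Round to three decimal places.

At Q = 94, P = 175 − 1.084(94) = 73.10.
dP/dQ = −1.084, so dQ/dP = 1/(−1.084) = -0.923.
ε = (dQ/dP)(P/Q) = (-0.923)(73.10/94).

-0.717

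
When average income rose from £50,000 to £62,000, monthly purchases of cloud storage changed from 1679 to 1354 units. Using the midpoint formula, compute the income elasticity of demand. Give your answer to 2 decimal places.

-1.00

ΔQ = -325, ΔI = 12000. Midpoints: Ī = 56,000, Q̄ = 1516.5.
ε_I = (ΔQ/ΔI)(Ī/Q̄) = (-325/12000)(56000/1516.5).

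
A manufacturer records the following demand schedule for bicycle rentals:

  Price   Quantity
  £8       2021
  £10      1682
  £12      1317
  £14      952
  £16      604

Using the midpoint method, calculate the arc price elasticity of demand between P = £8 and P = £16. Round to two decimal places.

At P = 8, Q = 2021; at P = 16, Q = 604.
ΔQ = -1417, ΔP = 8. Midpoints: P̄ = 12.00, Q̄ = 1312.5.
ε = (ΔQ/ΔP)(P̄/Q̄) = (-1417/8)(12.00/1312.5).

-1.62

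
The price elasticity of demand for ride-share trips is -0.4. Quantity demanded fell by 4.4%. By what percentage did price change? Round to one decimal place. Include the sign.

11.0%

%ΔP ≈ %ΔQ / ε = (-4.4%)/(-0.4) = 11.00%.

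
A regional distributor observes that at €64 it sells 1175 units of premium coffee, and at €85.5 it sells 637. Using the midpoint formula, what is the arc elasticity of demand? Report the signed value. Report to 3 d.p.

ΔQ = 637 − 1175 = -538; ΔP = 85.5 − 64 = 21.5.
Midpoints: P̄ = 74.75, Q̄ = 906.0.
ε = (ΔQ/ΔP)(P̄/Q̄) = (-538/21.5)(74.75/906.0).

-2.065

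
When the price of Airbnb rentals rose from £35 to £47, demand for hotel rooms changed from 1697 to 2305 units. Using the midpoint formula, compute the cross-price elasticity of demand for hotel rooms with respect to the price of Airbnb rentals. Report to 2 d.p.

ΔQ_x = 2305 − 1697 = 608; ΔP_y = 47 − 35 = 12.
Midpoints: P̄_y = 41.00, Q̄_x = 2001.0.
ε_xy = (ΔQ_x/ΔP_y)(P̄_y/Q̄_x) = (608/12)(41.00/2001.0).

1.04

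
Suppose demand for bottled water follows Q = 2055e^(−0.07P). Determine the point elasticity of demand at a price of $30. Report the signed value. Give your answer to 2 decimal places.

-2.10

At P = 30, Q = 251.648.
dQ/dP = −0.07·2055e^(−0.07P) = −0.07Q = -17.615.
ε = (dQ/dP)(P/Q) = (-17.615)(30/251.648).
|ε| > 1, so demand is elastic at this price.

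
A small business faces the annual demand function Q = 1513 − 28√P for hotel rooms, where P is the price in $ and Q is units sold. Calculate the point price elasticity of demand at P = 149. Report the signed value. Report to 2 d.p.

At P = 149, Q = 1171.216.
dQ/dP = −28/(2√P) = -1.147.
ε = (dQ/dP)(P/Q) = (-1.147)(149/1171.216).

-0.15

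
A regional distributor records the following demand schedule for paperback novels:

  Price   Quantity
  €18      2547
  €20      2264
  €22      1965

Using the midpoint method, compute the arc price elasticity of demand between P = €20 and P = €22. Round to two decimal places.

-1.48

At P = 20, Q = 2264; at P = 22, Q = 1965.
ΔQ = -299, ΔP = 2. Midpoints: P̄ = 21.00, Q̄ = 2114.5.
ε = (ΔQ/ΔP)(P̄/Q̄) = (-299/2)(21.00/2114.5).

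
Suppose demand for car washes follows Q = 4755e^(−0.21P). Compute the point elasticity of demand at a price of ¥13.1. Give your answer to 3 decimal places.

-2.751

At P = 13.1, Q = 303.673.
dQ/dP = −0.21·4755e^(−0.21P) = −0.21Q = -63.771.
ε = (dQ/dP)(P/Q) = (-63.771)(13.1/303.673).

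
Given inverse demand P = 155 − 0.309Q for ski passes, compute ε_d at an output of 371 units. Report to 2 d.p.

-0.35

At Q = 371, P = 155 − 0.309(371) = 40.36.
dP/dQ = −0.309, so dQ/dP = 1/(−0.309) = -3.236.
ε = (dQ/dP)(P/Q) = (-3.236)(40.36/371).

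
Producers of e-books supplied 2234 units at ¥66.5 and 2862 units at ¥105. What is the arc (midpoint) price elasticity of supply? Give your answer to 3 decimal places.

ΔQ = 2862 − 2234 = 628; ΔP = 105 − 66.5 = 38.5.
Midpoints: P̄ = 85.75, Q̄ = 2548.0.
ε_s = (ΔQ/ΔP)(P̄/Q̄) = (628/38.5)(85.75/2548.0).

0.549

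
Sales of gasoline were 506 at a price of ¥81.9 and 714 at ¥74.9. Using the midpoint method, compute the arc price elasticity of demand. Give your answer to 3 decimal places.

ΔQ = 714 − 506 = 208; ΔP = 74.9 − 81.9 = -7.
Midpoints: P̄ = 78.40, Q̄ = 610.0.
ε = (ΔQ/ΔP)(P̄/Q̄) = (208/-7)(78.40/610.0).

-3.819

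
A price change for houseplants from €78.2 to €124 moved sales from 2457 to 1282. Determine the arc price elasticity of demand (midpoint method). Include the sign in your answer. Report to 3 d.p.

ΔQ = 1282 − 2457 = -1175; ΔP = 124 − 78.2 = 45.8.
Midpoints: P̄ = 101.10, Q̄ = 1869.5.
ε = (ΔQ/ΔP)(P̄/Q̄) = (-1175/45.8)(101.10/1869.5).

-1.387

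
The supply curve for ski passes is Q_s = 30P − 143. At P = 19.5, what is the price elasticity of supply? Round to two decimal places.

1.32

At P = 19.5, Q_s = 442.
dQ_s/dP = 30.
ε_s = (dQ_s/dP)(P/Q_s) = (30)(19.5/442).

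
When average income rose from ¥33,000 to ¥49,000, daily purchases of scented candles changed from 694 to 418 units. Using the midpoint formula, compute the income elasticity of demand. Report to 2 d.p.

-1.27

ΔQ = -276, ΔI = 16000. Midpoints: Ī = 41,000, Q̄ = 556.0.
ε_I = (ΔQ/ΔI)(Ī/Q̄) = (-276/16000)(41000/556.0).
ε_I < 0, so the good is inferior.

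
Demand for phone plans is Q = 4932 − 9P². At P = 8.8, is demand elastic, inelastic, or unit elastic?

inelastic

Q = 4235.040, dQ/dP = -158.400.
ε = (dQ/dP)(P/Q) ≈ -0.329.
|ε| = 0.33 < 1.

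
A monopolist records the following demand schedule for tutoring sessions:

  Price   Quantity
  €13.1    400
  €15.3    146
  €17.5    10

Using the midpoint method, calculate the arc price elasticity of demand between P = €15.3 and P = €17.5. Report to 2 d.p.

-13.00

At P = 15.3, Q = 146; at P = 17.5, Q = 10.
ΔQ = -136, ΔP = 2.2. Midpoints: P̄ = 16.40, Q̄ = 78.0.
ε = (ΔQ/ΔP)(P̄/Q̄) = (-136/2.2)(16.40/78.0).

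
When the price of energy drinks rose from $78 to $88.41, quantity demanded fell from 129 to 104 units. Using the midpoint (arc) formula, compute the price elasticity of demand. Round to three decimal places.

ΔQ = 104 − 129 = -25; ΔP = 88.41 − 78 = 10.41.
Midpoints: P̄ = 83.20, Q̄ = 116.5.
ε = (ΔQ/ΔP)(P̄/Q̄) = (-25/10.41)(83.20/116.5).

-1.715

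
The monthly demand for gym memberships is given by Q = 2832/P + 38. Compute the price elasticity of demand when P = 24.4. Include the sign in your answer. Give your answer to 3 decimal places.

At P = 24.4, Q = 154.066.
dQ/dP = −2832/P² = -4.757.
ε = (dQ/dP)(P/Q) = (-4.757)(24.4/154.066).
|ε| < 1, so demand is inelastic at this price.

-0.753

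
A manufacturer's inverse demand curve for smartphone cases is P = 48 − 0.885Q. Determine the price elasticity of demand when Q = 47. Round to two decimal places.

-0.15

At Q = 47, P = 48 − 0.885(47) = 6.41.
dP/dQ = −0.885, so dQ/dP = 1/(−0.885) = -1.130.
ε = (dQ/dP)(P/Q) = (-1.130)(6.41/47).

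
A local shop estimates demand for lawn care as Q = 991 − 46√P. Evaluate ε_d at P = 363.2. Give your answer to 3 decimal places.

At P = 363.2, Q = 114.341.
dQ/dP = −46/(2√P) = -1.207.
ε = (dQ/dP)(P/Q) = (-1.207)(363.2/114.341).

-3.834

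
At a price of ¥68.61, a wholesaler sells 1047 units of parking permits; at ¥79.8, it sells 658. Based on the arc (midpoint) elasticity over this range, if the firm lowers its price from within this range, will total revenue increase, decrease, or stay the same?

Arc ε = (-389/11.19)(74.20/852.5) ≈ -3.026.
|ε| = 3.03 > 1, so demand is elastic. A price cut therefore raises total revenue.

increase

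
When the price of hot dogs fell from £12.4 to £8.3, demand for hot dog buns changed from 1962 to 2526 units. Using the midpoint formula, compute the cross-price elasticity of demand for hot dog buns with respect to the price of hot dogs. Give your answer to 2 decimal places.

ΔQ_x = 2526 − 1962 = 564; ΔP_y = 8.3 − 12.4 = -4.1.
Midpoints: P̄_y = 10.35, Q̄_x = 2244.0.
ε_xy = (ΔQ_x/ΔP_y)(P̄_y/Q̄_x) = (564/-4.1)(10.35/2244.0).

-0.63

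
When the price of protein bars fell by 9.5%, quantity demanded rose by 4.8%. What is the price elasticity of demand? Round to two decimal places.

-0.51

ε = %ΔQ / %ΔP = (4.8)/(-9.5) = -0.505.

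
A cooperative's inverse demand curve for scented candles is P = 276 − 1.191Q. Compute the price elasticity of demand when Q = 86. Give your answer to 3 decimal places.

At Q = 86, P = 276 − 1.191(86) = 173.57.
dP/dQ = −1.191, so dQ/dP = 1/(−1.191) = -0.840.
ε = (dQ/dP)(P/Q) = (-0.840)(173.57/86).

-1.695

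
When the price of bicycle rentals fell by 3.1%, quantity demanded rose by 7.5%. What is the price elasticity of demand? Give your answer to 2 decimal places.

ε = %ΔQ / %ΔP = (7.5)/(-3.1) = -2.419.

-2.42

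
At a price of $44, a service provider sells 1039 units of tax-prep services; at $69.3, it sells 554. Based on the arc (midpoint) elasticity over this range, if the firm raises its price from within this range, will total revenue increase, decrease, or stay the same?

Arc ε = (-485/25.3)(56.65/796.5) ≈ -1.363.
|ε| = 1.36 > 1, so demand is elastic. A price rise therefore reduces total revenue.

decrease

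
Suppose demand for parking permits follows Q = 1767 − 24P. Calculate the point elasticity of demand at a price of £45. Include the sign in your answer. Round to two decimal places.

At P = 45, Q = 687.
dQ/dP = −24.
ε = (dQ/dP)(P/Q) = (-24)(45/687).

-1.57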